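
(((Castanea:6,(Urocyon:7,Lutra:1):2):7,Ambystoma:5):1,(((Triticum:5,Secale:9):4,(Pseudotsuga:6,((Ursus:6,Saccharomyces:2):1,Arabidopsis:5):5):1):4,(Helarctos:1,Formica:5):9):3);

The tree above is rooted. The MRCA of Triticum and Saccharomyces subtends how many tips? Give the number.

6

The MRCA of Triticum and Saccharomyces is the node subtending ((Triticum,Secale),(Pseudotsuga,((Ursus,Saccharomyces),Arabidopsis))).
That clade contains 6 terminal taxa: Arabidopsis, Pseudotsuga, Saccharomyces, Secale, Triticum, Ursus.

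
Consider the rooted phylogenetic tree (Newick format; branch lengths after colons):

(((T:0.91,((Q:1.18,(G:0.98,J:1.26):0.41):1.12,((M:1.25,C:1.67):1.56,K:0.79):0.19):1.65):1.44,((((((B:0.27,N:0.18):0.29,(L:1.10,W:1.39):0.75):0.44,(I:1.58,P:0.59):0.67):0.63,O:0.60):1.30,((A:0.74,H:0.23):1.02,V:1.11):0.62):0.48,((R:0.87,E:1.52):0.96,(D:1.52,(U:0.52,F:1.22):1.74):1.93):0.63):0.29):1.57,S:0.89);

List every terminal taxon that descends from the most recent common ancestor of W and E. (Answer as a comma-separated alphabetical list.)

Tracing W: it sits inside (L,W).
Tracing E: it sits inside (R,E).
The smallest clade enclosing both is ((((((B,N),(L,W)),(I,P)),O),((A,H),V)),((R,E),(D,(U,F)))); the answer is its 15 terminal taxa in alphabetical order.

A, B, D, E, F, H, I, L, N, O, P, R, U, V, W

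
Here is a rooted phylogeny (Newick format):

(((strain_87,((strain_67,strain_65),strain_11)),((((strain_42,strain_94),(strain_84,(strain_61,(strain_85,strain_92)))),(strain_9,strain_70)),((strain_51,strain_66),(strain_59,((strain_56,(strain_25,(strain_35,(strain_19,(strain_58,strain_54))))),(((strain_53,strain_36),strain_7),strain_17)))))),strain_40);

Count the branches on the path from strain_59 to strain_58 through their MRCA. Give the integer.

The MRCA of strain_59 and strain_58 is the node subtending (strain_59,((strain_56,(strain_25,(strain_35,(strain_19,(strain_58,strain_54))))),(((strain_53,strain_36),strain_7),strain_17))).
From strain_59 up to that node: 1 branch. From strain_58 up to the same node: 7 branches. Total: 1 + 7 = 8.

8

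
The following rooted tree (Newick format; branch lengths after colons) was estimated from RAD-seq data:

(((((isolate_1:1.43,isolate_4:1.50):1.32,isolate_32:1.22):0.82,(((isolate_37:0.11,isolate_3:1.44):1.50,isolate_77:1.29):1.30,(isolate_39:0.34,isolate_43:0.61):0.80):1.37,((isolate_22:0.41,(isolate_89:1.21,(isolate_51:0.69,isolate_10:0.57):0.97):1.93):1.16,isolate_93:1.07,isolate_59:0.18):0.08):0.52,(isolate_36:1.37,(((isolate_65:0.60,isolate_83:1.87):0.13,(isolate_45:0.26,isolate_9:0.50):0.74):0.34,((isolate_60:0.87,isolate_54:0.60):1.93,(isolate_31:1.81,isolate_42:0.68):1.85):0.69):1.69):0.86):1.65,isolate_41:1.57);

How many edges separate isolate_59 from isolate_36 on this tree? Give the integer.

The MRCA of isolate_59 and isolate_36 is the node subtending ((((isolate_1,isolate_4),isolate_32),(((isolate_37,isolate_3),isolate_77),(isolate_39,isolate_43)),((isolate_22,(isolate_89,(isolate_51,isolate_10))),isolate_93,isolate_59)),(isolate_36,(((isolate_65,isolate_83),(isolate_45,isolate_9)),((isolate_60,isolate_54),(isolate_31,isolate_42))))).
From isolate_59 up to that node: 3 branches. From isolate_36 up to the same node: 2 branches. Total: 3 + 2 = 5.

5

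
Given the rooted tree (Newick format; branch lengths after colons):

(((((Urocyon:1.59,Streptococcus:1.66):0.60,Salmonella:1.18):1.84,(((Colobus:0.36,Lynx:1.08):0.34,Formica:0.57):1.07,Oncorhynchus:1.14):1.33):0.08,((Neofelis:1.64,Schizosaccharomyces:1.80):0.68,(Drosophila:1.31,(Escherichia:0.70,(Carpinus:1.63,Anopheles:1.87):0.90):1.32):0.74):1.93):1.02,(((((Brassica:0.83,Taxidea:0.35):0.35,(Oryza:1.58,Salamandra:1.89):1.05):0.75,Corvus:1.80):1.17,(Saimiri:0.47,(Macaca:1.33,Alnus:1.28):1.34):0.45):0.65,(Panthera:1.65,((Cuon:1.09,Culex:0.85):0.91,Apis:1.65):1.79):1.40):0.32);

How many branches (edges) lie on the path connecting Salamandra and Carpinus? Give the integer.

12

The MRCA of Salamandra and Carpinus is the root of the tree.
From Salamandra up to that node: 6 branches. From Carpinus up to the same node: 6 branches. Total: 6 + 6 = 12.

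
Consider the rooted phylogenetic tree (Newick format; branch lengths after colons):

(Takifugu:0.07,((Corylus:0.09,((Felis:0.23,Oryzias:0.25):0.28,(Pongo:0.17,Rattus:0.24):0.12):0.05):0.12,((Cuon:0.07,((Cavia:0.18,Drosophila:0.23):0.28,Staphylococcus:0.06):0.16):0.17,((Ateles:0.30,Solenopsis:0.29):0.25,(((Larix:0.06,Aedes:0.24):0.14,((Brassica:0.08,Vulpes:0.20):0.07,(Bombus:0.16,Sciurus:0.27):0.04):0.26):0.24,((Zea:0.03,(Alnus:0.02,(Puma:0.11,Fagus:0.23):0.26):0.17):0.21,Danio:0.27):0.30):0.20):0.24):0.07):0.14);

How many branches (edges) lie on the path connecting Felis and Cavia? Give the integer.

9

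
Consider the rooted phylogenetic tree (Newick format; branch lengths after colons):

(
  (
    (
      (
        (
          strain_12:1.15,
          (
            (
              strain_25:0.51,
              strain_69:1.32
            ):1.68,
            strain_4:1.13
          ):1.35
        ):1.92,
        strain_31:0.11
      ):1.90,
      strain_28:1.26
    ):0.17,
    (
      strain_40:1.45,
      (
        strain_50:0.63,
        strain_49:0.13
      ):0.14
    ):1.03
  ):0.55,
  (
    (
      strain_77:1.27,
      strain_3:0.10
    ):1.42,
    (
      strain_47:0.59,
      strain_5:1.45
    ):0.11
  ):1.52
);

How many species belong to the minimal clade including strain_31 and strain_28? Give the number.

The MRCA of strain_31 and strain_28 is the node subtending (((strain_12,((strain_25,strain_69),strain_4)),strain_31),strain_28).
That clade contains 6 terminal taxa: strain_12, strain_25, strain_28, strain_31, strain_4, strain_69.

6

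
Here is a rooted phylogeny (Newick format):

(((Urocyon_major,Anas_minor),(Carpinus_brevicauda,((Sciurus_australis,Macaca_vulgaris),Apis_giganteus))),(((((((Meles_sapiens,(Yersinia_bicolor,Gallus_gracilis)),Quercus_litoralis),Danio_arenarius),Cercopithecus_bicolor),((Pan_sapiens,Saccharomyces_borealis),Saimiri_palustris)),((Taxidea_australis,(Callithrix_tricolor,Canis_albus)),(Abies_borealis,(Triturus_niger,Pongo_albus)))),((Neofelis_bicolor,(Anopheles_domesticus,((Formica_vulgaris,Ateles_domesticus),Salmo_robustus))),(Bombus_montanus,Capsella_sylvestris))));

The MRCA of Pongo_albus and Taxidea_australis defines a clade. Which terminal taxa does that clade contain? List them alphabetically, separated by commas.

Tracing Pongo_albus: it sits inside (Triturus_niger,Pongo_albus).
Tracing Taxidea_australis: it sits inside (Taxidea_australis,(Callithrix_tricolor,Canis_albus)).
The smallest clade enclosing both is ((Taxidea_australis,(Callithrix_tricolor,Canis_albus)),(Abies_borealis,(Triturus_niger,Pongo_albus))); the answer is its 6 terminal taxa in alphabetical order.

Abies_borealis, Callithrix_tricolor, Canis_albus, Pongo_albus, Taxidea_australis, Triturus_niger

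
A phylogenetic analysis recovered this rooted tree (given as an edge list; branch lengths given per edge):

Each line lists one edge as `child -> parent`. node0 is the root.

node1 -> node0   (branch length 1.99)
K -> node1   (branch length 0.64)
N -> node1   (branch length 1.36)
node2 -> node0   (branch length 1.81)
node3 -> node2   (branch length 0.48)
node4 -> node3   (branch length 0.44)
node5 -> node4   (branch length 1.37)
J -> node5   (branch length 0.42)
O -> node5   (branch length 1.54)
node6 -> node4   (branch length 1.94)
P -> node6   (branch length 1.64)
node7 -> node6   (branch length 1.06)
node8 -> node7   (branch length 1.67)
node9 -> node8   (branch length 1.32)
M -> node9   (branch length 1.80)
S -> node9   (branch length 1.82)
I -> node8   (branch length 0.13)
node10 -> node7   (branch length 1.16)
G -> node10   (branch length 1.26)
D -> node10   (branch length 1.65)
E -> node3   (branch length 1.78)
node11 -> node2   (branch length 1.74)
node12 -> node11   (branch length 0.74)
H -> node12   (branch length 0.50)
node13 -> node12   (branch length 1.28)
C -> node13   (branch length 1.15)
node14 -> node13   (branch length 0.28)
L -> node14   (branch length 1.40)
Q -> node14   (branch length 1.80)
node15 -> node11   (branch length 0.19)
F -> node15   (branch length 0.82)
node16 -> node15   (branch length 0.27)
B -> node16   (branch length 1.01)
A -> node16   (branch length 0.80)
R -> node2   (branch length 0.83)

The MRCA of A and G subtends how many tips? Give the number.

17

The MRCA of A and G is the node subtending ((((J,O),(P,(((M,S),I),(G,D)))),E),((H,(C,(L,Q))),(F,(B,A))),R).
That clade contains 17 terminal taxa: A, B, C, D, E, F, G, H, I, J, L, M, O, P, Q, R, S.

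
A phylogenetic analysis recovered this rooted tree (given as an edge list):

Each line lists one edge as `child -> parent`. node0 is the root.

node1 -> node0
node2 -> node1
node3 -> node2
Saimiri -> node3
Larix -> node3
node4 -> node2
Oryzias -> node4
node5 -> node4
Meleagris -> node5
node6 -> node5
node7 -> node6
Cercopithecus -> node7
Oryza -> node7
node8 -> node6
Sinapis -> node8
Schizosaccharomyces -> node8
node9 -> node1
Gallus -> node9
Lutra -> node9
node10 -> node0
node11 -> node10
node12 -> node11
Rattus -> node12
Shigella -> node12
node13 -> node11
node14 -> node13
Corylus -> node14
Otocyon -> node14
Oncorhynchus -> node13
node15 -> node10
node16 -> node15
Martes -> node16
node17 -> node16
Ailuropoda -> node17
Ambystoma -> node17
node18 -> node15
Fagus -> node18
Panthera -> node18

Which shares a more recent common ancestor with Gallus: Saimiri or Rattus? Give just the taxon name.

The MRCA of Gallus and Saimiri subtends (((Saimiri,Larix),(Oryzias,(Meleagris,((Cercopithecus,Oryza),(Sinapis,Schizosaccharomyces))))),(Gallus,Lutra)) (10 taxa).
The MRCA of Gallus and Rattus is the root, subtending the entire tree (20 taxa).
The first is nested inside the second, so Gallus shares a more recent common ancestor with Saimiri.

Saimiri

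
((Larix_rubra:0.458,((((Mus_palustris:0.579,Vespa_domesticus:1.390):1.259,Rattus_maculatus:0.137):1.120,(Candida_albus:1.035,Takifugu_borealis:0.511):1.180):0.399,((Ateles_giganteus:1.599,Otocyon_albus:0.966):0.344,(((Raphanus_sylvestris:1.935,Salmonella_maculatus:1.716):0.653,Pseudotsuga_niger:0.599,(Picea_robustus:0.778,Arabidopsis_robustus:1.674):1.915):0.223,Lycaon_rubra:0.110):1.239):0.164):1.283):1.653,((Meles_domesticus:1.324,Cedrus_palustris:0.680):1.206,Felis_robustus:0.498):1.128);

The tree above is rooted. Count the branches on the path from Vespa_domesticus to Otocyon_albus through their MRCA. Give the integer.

7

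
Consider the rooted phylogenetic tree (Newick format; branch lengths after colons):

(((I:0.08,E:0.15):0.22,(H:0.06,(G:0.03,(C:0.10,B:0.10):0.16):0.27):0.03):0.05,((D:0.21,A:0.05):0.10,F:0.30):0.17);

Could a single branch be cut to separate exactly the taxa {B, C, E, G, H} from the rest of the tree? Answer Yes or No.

No

The MRCA of the listed taxa subtends ((I,E),(H,(G,(C,B)))).
That clade also contains I, which is not in the proposed group, so the group is not monophyletic.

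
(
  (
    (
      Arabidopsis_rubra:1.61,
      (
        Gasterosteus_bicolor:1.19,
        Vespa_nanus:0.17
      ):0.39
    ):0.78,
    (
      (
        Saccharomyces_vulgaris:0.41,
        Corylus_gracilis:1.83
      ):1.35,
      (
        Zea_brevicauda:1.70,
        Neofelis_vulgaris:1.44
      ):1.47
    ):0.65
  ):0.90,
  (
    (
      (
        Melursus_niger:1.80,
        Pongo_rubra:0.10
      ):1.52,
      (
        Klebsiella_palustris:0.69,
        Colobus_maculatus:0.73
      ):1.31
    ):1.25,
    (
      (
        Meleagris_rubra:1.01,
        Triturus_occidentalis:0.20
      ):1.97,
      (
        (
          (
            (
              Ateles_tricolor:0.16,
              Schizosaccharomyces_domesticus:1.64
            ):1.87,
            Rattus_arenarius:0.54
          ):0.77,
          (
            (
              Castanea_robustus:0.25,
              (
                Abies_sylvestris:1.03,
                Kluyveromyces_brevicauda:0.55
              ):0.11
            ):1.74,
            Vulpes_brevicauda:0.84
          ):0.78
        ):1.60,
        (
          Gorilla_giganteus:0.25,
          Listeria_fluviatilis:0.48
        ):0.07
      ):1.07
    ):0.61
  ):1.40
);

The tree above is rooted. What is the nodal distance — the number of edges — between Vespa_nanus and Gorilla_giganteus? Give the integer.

The MRCA of Vespa_nanus and Gorilla_giganteus is the root of the tree.
From Vespa_nanus up to that node: 4 branches. From Gorilla_giganteus up to the same node: 5 branches. Total: 4 + 5 = 9.

9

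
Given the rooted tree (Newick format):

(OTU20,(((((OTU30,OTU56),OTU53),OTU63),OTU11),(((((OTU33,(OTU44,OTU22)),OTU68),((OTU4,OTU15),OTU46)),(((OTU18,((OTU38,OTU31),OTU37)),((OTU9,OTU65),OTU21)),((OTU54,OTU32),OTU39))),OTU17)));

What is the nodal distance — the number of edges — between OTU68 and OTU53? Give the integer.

The MRCA of OTU68 and OTU53 is the node subtending (((((OTU30,OTU56),OTU53),OTU63),OTU11),(((((OTU33,(OTU44,OTU22)),OTU68),((OTU4,OTU15),OTU46)),(((OTU18,((OTU38,OTU31),OTU37)),((OTU9,OTU65),OTU21)),((OTU54,OTU32),OTU39))),OTU17)).
From OTU68 up to that node: 5 branches. From OTU53 up to the same node: 4 branches. Total: 5 + 4 = 9.

9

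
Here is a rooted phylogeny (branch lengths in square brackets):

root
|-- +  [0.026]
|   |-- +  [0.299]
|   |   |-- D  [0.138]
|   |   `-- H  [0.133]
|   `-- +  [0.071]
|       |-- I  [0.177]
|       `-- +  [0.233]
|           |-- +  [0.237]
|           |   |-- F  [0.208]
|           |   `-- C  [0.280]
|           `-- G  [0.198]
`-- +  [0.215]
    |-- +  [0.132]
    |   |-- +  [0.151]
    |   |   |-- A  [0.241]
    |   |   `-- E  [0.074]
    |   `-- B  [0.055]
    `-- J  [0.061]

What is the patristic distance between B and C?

1.249

The path runs B → … → MRCA → … → C; the MRCA is the root of the tree.
Branch lengths along that path: 0.055 + 0.132 + 0.215 + 0.026 + 0.071 + 0.233 + 0.237 + 0.280 = 1.249.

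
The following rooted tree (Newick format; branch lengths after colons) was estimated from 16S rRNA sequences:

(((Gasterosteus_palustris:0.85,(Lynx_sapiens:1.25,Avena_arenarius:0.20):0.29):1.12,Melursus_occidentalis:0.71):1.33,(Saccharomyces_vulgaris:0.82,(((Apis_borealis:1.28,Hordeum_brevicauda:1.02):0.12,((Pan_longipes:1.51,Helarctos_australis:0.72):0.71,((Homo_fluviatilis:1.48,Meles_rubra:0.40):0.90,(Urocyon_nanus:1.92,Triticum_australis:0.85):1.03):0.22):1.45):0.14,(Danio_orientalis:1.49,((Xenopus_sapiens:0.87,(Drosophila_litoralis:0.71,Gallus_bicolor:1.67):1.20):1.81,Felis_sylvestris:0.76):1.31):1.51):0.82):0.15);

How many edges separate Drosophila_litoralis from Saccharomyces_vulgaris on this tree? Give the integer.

The MRCA of Drosophila_litoralis and Saccharomyces_vulgaris is the node subtending (Saccharomyces_vulgaris,(((Apis_borealis,Hordeum_brevicauda),((Pan_longipes,Helarctos_australis),((Homo_fluviatilis,Meles_rubra),(Urocyon_nanus,Triticum_australis)))),(Danio_orientalis,((Xenopus_sapiens,(Drosophila_litoralis,Gallus_bicolor)),Felis_sylvestris)))).
From Drosophila_litoralis up to that node: 6 branches. From Saccharomyces_vulgaris up to the same node: 1 branch. Total: 6 + 1 = 7.

7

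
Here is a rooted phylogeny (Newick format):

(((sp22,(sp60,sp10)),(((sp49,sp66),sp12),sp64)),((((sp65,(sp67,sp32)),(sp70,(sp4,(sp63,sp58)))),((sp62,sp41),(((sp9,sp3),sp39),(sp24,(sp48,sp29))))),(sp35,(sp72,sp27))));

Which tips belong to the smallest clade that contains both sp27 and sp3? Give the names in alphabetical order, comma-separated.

Tracing sp27: it sits inside (sp72,sp27).
Tracing sp3: it sits inside (sp9,sp3).
The smallest clade enclosing both is ((((sp65,(sp67,sp32)),(sp70,(sp4,(sp63,sp58)))),((sp62,sp41),(((sp9,sp3),sp39),(sp24,(sp48,sp29))))),(sp35,(sp72,sp27))); the answer is its 18 terminal taxa in alphabetical order.

sp24, sp27, sp29, sp3, sp32, sp35, sp39, sp4, sp41, sp48, sp58, sp62, sp63, sp65, sp67, sp70, sp72, sp9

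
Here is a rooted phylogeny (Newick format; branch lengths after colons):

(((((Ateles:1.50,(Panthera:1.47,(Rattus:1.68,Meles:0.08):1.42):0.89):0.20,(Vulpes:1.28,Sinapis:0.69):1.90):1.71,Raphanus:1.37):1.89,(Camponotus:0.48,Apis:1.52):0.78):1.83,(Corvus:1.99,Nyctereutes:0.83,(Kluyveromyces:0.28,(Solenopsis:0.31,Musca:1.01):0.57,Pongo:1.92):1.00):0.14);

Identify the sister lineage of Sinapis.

Sinapis attaches to the tree at the node subtending (Vulpes,Sinapis).
The other lineage descending from that same node — the sister group — is the single tip Vulpes.

Vulpes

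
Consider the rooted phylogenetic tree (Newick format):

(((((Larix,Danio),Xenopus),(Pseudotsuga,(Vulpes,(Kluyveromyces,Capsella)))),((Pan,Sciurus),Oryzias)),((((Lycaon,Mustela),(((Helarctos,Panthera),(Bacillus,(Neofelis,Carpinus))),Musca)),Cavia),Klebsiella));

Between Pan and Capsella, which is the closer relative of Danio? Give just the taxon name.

Capsella

The MRCA of Danio and Capsella subtends (((Larix,Danio),Xenopus),(Pseudotsuga,(Vulpes,(Kluyveromyces,Capsella)))) (7 taxa).
The MRCA of Danio and Pan subtends ((((Larix,Danio),Xenopus),(Pseudotsuga,(Vulpes,(Kluyveromyces,Capsella)))),((Pan,Sciurus),Oryzias)) (10 taxa).
The first is nested inside the second, so Danio shares a more recent common ancestor with Capsella.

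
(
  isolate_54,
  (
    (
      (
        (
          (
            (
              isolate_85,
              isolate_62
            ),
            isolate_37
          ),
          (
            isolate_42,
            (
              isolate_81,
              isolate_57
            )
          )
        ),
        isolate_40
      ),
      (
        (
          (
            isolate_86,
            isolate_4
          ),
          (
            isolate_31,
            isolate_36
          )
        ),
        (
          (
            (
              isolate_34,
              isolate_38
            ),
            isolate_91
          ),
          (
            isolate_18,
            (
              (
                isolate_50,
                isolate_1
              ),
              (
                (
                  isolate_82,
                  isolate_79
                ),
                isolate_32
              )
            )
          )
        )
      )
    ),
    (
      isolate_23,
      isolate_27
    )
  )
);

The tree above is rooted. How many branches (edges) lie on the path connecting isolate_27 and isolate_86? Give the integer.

7

The MRCA of isolate_27 and isolate_86 is the node subtending ((((((isolate_85,isolate_62),isolate_37),(isolate_42,(isolate_81,isolate_57))),isolate_40),(((isolate_86,isolate_4),(isolate_31,isolate_36)),(((isolate_34,isolate_38),isolate_91),(isolate_18,((isolate_50,isolate_1),((isolate_82,isolate_79),isolate_32)))))),(isolate_23,isolate_27)).
From isolate_27 up to that node: 2 branches. From isolate_86 up to the same node: 5 branches. Total: 2 + 5 = 7.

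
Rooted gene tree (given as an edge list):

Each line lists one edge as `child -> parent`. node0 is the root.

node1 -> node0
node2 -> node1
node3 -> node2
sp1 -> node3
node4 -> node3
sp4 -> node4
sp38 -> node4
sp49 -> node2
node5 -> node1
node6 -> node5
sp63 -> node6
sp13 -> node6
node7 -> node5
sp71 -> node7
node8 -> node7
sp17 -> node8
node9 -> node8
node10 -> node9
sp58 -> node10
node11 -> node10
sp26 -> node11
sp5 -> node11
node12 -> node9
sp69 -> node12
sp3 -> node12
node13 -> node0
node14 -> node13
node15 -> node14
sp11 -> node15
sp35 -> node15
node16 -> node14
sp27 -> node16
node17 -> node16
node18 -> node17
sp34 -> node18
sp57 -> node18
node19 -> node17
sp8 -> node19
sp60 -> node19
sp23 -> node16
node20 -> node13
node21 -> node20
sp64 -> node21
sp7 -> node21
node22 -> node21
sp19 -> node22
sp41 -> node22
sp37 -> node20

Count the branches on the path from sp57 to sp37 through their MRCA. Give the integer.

7

The MRCA of sp57 and sp37 is the node subtending (((sp11,sp35),(sp27,((sp34,sp57),(sp8,sp60)),sp23)),((sp64,sp7,(sp19,sp41)),sp37)).
From sp57 up to that node: 5 branches. From sp37 up to the same node: 2 branches. Total: 5 + 2 = 7.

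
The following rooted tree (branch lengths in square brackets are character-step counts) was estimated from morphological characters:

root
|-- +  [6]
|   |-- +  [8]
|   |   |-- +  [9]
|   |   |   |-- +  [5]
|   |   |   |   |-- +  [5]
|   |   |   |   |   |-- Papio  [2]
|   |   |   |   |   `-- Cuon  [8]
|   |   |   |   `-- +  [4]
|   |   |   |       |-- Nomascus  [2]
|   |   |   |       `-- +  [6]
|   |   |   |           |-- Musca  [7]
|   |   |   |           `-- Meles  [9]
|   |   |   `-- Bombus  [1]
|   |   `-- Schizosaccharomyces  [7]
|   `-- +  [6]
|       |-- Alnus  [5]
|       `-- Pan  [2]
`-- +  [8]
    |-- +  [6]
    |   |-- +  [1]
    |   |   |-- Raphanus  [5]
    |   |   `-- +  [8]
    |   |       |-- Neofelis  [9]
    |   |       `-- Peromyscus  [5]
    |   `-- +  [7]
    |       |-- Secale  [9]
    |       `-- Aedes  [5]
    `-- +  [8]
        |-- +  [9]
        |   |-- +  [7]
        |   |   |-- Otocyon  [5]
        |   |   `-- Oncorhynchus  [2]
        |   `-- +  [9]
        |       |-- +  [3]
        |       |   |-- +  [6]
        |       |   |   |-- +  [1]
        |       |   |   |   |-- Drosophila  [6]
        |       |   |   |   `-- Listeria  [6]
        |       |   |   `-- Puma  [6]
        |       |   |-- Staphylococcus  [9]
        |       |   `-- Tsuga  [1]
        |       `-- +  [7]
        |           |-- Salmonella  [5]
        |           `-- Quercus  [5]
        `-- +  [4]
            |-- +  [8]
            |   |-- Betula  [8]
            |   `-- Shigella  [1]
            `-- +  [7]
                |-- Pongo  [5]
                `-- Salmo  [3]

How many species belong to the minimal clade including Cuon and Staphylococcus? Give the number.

The MRCA of Cuon and Staphylococcus is the root, so the clade is the entire tree.
That clade contains 27 terminal taxa: Aedes, Alnus, Betula, Bombus, Cuon, Drosophila, Listeria, Meles, Musca, Neofelis, Nomascus, Oncorhynchus, Otocyon, Pan, Papio, Peromyscus, Pongo, Puma, Quercus, Raphanus, Salmo, Salmonella, Schizosaccharomyces, Secale, Shigella, Staphylococcus, Tsuga.

27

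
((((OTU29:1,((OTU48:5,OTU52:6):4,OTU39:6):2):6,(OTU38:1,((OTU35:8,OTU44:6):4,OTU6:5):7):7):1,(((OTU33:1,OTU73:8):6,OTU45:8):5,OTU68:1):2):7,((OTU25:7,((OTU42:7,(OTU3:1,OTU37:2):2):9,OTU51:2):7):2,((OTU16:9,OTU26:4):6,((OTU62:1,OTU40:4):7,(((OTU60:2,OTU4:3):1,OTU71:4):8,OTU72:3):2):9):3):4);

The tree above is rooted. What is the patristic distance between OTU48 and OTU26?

42

The path runs OTU48 → … → MRCA → … → OTU26; the MRCA is the root of the tree.
Branch lengths along that path: 5 + 4 + 2 + 6 + 1 + 7 + 4 + 3 + 6 + 4 = 42.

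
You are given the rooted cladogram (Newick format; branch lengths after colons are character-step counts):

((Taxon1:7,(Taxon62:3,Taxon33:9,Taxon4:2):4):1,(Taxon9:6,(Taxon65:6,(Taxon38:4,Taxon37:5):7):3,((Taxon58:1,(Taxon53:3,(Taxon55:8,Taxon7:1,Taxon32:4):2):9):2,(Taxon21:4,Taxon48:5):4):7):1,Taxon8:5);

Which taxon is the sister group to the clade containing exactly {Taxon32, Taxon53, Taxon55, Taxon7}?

The clade containing exactly {Taxon32, Taxon53, Taxon55, Taxon7} attaches to the tree at the node subtending (Taxon58,(Taxon53,(Taxon55,Taxon7,Taxon32))).
The other lineage descending from that same node — the sister group — is the single tip Taxon58.

Taxon58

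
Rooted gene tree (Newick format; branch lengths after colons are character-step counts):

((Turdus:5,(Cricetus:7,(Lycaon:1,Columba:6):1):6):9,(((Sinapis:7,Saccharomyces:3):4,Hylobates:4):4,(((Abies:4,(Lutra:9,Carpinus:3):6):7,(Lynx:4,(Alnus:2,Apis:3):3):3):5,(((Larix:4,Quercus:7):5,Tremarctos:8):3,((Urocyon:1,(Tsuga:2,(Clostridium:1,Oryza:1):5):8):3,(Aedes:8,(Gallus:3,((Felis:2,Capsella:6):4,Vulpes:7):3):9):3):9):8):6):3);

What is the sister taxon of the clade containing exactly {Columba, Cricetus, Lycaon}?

The clade containing exactly {Columba, Cricetus, Lycaon} attaches to the tree at the node subtending (Turdus,(Cricetus,(Lycaon,Columba))).
The other lineage descending from that same node — the sister group — is the single tip Turdus.

Turdus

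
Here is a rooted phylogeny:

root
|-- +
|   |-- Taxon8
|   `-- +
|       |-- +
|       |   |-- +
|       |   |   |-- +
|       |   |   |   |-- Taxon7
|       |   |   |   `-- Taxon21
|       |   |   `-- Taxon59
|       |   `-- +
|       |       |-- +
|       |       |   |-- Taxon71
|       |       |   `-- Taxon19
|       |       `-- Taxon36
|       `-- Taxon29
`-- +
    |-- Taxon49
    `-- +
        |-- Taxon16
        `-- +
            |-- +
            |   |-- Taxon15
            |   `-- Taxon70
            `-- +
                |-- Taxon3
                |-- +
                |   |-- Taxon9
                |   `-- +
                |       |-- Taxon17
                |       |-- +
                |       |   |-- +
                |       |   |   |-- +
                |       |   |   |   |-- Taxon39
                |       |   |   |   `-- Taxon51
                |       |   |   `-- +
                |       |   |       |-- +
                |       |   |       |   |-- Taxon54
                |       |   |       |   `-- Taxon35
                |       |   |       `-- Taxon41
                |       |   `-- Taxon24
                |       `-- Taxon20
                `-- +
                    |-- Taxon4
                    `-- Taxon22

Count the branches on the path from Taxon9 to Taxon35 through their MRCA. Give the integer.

The MRCA of Taxon9 and Taxon35 is the node subtending (Taxon9,(Taxon17,(((Taxon39,Taxon51),((Taxon54,Taxon35),Taxon41)),Taxon24),Taxon20)).
From Taxon9 up to that node: 1 branch. From Taxon35 up to the same node: 6 branches. Total: 1 + 6 = 7.

7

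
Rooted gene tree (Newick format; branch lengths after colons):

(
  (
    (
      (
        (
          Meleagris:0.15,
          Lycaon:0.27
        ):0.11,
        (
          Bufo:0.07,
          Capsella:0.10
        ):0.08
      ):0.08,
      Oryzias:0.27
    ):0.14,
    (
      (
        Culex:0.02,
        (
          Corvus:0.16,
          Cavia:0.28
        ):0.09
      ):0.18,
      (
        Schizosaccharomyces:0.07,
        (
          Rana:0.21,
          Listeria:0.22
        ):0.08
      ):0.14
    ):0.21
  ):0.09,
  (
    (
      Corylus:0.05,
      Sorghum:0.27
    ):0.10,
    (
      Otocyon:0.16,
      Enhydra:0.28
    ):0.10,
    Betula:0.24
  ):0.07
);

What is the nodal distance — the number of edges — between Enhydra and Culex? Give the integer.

7

The MRCA of Enhydra and Culex is the root of the tree.
From Enhydra up to that node: 3 branches. From Culex up to the same node: 4 branches. Total: 3 + 4 = 7.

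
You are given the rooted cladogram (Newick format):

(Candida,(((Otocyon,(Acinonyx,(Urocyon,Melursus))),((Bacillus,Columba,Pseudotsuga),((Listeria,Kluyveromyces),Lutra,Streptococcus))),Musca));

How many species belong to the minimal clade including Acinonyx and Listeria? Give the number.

The MRCA of Acinonyx and Listeria is the node subtending ((Otocyon,(Acinonyx,(Urocyon,Melursus))),((Bacillus,Columba,Pseudotsuga),((Listeria,Kluyveromyces),Lutra,Streptococcus))).
That clade contains 11 terminal taxa: Acinonyx, Bacillus, Columba, Kluyveromyces, Listeria, Lutra, Melursus, Otocyon, Pseudotsuga, Streptococcus, Urocyon.

11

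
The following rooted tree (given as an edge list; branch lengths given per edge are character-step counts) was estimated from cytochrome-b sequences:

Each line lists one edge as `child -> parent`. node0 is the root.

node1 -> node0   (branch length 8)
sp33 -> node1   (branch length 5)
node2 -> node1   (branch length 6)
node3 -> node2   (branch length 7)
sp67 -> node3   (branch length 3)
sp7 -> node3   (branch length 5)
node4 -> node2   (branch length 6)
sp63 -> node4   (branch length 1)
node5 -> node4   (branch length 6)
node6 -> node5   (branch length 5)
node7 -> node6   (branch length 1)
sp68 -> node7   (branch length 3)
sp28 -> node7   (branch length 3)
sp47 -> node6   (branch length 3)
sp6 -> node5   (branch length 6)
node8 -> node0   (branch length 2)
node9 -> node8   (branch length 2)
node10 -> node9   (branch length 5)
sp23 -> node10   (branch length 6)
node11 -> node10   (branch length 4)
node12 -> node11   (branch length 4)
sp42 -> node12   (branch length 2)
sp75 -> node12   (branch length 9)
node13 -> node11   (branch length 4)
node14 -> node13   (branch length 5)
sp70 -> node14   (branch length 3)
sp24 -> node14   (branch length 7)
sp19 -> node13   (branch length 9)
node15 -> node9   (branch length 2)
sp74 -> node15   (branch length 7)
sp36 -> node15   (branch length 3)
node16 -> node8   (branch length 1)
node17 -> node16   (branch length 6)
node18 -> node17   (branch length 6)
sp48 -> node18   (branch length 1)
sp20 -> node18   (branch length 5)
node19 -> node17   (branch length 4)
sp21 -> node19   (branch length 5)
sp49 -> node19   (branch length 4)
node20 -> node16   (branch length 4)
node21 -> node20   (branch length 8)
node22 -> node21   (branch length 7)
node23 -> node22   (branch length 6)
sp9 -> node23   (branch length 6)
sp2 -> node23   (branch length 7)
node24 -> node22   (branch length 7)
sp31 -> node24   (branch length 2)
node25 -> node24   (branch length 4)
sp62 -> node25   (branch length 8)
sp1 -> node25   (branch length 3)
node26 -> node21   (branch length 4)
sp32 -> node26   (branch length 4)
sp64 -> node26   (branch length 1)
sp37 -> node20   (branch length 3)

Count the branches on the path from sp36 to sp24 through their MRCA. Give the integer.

7

The MRCA of sp36 and sp24 is the node subtending ((sp23,((sp42,sp75),((sp70,sp24),sp19))),(sp74,sp36)).
From sp36 up to that node: 2 branches. From sp24 up to the same node: 5 branches. Total: 2 + 5 = 7.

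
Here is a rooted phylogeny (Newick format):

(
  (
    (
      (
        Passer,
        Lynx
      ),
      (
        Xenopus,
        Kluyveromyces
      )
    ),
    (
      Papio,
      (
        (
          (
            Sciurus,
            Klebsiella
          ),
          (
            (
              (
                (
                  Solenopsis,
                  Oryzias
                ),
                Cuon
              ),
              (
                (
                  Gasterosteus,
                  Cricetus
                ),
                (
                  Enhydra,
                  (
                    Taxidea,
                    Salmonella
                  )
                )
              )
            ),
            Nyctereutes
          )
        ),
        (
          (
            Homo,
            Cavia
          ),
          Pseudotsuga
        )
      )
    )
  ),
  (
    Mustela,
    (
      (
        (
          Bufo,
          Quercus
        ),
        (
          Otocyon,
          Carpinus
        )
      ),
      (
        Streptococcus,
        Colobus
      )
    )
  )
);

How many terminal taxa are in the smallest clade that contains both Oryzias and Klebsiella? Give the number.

11

The MRCA of Oryzias and Klebsiella is the node subtending ((Sciurus,Klebsiella),((((Solenopsis,Oryzias),Cuon),((Gasterosteus,Cricetus),(Enhydra,(Taxidea,Salmonella)))),Nyctereutes)).
That clade contains 11 terminal taxa: Cricetus, Cuon, Enhydra, Gasterosteus, Klebsiella, Nyctereutes, Oryzias, Salmonella, Sciurus, Solenopsis, Taxidea.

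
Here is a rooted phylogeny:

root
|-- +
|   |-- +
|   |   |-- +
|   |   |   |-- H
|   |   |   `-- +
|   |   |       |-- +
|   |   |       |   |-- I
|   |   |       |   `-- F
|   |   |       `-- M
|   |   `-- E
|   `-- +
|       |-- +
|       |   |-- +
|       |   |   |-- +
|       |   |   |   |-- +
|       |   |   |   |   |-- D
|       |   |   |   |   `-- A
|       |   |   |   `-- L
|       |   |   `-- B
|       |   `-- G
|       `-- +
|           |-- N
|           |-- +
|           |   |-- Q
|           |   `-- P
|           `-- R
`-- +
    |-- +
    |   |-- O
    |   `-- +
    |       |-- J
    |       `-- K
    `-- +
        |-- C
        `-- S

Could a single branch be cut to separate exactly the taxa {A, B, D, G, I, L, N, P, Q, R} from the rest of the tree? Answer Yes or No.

No

The MRCA of the listed taxa subtends (((H,((I,F),M)),E),(((((D,A),L),B),G),(N,(Q,P),R))).
That clade also contains E, F, H, M, which are not in the proposed group, so the group is not monophyletic.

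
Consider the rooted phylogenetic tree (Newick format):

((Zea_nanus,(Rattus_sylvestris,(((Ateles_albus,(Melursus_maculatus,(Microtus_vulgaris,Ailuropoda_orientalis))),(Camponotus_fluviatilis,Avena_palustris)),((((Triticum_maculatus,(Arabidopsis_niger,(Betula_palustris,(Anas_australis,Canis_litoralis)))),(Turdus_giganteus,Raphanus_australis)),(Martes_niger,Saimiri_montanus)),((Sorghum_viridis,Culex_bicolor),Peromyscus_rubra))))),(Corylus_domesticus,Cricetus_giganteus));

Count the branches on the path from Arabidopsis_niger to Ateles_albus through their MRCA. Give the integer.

The MRCA of Arabidopsis_niger and Ateles_albus is the node subtending (((Ateles_albus,(Melursus_maculatus,(Microtus_vulgaris,Ailuropoda_orientalis))),(Camponotus_fluviatilis,Avena_palustris)),((((Triticum_maculatus,(Arabidopsis_niger,(Betula_palustris,(Anas_australis,Canis_litoralis)))),(Turdus_giganteus,Raphanus_australis)),(Martes_niger,Saimiri_montanus)),((Sorghum_viridis,Culex_bicolor),Peromyscus_rubra))).
From Arabidopsis_niger up to that node: 6 branches. From Ateles_albus up to the same node: 3 branches. Total: 6 + 3 = 9.

9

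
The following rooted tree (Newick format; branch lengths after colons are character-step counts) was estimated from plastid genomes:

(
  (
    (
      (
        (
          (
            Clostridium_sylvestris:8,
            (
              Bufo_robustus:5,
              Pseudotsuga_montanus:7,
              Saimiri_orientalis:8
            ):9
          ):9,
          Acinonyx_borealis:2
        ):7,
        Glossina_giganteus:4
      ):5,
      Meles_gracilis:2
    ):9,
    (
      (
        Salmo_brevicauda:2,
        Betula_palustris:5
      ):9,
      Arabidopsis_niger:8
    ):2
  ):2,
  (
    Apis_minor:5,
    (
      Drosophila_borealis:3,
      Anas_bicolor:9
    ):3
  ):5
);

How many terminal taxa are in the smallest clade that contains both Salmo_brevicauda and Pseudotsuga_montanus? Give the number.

10

The MRCA of Salmo_brevicauda and Pseudotsuga_montanus is the node subtending (((((Clostridium_sylvestris,(Bufo_robustus,Pseudotsuga_montanus,Saimiri_orientalis)),Acinonyx_borealis),Glossina_giganteus),Meles_gracilis),((Salmo_brevicauda,Betula_palustris),Arabidopsis_niger)).
That clade contains 10 terminal taxa: Acinonyx_borealis, Arabidopsis_niger, Betula_palustris, Bufo_robustus, Clostridium_sylvestris, Glossina_giganteus, Meles_gracilis, Pseudotsuga_montanus, Saimiri_orientalis, Salmo_brevicauda.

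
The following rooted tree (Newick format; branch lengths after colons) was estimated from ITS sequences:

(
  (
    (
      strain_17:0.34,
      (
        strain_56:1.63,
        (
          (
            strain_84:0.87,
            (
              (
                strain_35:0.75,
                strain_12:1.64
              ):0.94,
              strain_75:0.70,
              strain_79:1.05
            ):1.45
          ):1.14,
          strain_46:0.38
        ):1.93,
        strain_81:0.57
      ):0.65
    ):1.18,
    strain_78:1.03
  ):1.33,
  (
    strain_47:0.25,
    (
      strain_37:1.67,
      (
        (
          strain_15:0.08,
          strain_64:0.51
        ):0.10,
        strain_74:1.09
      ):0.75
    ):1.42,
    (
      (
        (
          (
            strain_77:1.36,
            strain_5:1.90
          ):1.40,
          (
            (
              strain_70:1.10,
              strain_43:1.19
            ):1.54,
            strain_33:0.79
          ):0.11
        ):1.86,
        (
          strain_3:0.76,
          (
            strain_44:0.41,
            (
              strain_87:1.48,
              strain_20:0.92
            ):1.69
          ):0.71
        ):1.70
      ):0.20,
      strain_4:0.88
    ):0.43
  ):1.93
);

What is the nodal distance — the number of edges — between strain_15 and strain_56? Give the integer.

9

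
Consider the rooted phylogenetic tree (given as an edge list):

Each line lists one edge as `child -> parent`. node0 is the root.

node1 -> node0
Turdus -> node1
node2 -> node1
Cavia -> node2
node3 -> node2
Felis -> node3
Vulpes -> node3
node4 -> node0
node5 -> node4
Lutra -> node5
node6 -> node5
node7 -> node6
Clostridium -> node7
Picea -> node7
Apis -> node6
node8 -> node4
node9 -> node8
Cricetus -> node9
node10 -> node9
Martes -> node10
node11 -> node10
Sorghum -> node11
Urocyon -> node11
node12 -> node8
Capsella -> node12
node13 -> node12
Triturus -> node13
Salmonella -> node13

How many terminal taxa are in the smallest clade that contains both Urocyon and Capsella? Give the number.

The MRCA of Urocyon and Capsella is the node subtending ((Cricetus,(Martes,(Sorghum,Urocyon))),(Capsella,(Triturus,Salmonella))).
That clade contains 7 terminal taxa: Capsella, Cricetus, Martes, Salmonella, Sorghum, Triturus, Urocyon.

7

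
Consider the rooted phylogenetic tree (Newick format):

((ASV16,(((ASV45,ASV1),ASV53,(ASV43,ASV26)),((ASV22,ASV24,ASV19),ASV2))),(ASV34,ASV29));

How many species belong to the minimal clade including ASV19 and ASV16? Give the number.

10

The MRCA of ASV19 and ASV16 is the node subtending (ASV16,(((ASV45,ASV1),ASV53,(ASV43,ASV26)),((ASV22,ASV24,ASV19),ASV2))).
That clade contains 10 terminal taxa: ASV1, ASV16, ASV19, ASV2, ASV22, ASV24, ASV26, ASV43, ASV45, ASV53.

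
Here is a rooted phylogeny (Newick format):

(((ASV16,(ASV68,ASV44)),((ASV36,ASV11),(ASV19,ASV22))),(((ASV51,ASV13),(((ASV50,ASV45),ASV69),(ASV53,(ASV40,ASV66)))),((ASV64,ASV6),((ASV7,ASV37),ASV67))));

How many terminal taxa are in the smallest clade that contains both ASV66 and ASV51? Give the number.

8

The MRCA of ASV66 and ASV51 is the node subtending ((ASV51,ASV13),(((ASV50,ASV45),ASV69),(ASV53,(ASV40,ASV66)))).
That clade contains 8 terminal taxa: ASV13, ASV40, ASV45, ASV50, ASV51, ASV53, ASV66, ASV69.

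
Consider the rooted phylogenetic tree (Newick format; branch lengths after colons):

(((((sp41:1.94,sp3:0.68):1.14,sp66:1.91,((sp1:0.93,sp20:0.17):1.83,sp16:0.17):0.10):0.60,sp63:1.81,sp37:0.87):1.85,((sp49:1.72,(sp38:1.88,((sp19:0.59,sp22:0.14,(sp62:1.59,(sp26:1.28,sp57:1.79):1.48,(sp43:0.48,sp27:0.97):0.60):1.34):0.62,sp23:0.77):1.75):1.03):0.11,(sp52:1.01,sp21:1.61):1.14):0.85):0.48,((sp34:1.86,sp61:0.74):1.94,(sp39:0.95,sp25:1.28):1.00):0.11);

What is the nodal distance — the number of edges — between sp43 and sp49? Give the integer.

7

The MRCA of sp43 and sp49 is the node subtending (sp49,(sp38,((sp19,sp22,(sp62,(sp26,sp57),(sp43,sp27))),sp23))).
From sp43 up to that node: 6 branches. From sp49 up to the same node: 1 branch. Total: 6 + 1 = 7.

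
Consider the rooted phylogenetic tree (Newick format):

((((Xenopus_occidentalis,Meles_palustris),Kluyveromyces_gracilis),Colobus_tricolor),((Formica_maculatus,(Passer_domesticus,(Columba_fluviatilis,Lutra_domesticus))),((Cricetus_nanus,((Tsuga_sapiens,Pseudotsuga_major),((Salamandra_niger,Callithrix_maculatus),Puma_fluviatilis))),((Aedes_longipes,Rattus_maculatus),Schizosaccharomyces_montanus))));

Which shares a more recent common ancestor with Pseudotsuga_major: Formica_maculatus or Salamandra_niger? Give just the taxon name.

Salamandra_niger

The MRCA of Pseudotsuga_major and Salamandra_niger subtends ((Tsuga_sapiens,Pseudotsuga_major),((Salamandra_niger,Callithrix_maculatus),Puma_fluviatilis)) (5 taxa).
The MRCA of Pseudotsuga_major and Formica_maculatus subtends ((Formica_maculatus,(Passer_domesticus,(Columba_fluviatilis,Lutra_domesticus))),((Cricetus_nanus,((Tsuga_sapiens,Pseudotsuga_major),((Salamandra_niger,Callithrix_maculatus),Puma_fluviatilis))),((Aedes_longipes,Rattus_maculatus),Schizosaccharomyces_montanus))) (13 taxa).
The first is nested inside the second, so Pseudotsuga_major shares a more recent common ancestor with Salamandra_niger.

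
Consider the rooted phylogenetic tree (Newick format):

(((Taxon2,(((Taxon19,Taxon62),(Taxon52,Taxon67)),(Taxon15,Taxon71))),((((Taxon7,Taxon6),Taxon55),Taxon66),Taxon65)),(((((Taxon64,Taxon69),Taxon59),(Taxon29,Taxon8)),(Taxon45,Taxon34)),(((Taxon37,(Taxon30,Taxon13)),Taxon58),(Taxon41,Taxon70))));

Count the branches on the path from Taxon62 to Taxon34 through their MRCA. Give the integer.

10

The MRCA of Taxon62 and Taxon34 is the root of the tree.
From Taxon62 up to that node: 6 branches. From Taxon34 up to the same node: 4 branches. Total: 6 + 4 = 10.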